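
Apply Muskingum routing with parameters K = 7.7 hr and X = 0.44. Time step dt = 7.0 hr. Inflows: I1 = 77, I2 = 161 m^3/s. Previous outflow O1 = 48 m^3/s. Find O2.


Muskingum coefficients:
denom = 2*K*(1-X) + dt = 2*7.7*(1-0.44) + 7.0 = 15.624.
C0 = (dt - 2*K*X)/denom = (7.0 - 2*7.7*0.44)/15.624 = 0.0143.
C1 = (dt + 2*K*X)/denom = (7.0 + 2*7.7*0.44)/15.624 = 0.8817.
C2 = (2*K*(1-X) - dt)/denom = 0.1039.
O2 = C0*I2 + C1*I1 + C2*O1
   = 0.0143*161 + 0.8817*77 + 0.1039*48
   = 75.19 m^3/s.

75.19


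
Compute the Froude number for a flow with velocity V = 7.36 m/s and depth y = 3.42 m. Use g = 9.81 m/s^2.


The Froude number is defined as Fr = V / sqrt(g*y).
g*y = 9.81 * 3.42 = 33.5502.
sqrt(g*y) = sqrt(33.5502) = 5.7923.
Fr = 7.36 / 5.7923 = 1.2707.

1.2707


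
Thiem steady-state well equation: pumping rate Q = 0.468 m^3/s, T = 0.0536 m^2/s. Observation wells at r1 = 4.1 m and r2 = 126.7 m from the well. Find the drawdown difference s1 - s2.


Thiem equation: s1 - s2 = Q/(2*pi*T) * ln(r2/r1).
ln(r2/r1) = ln(126.7/4.1) = 3.4308.
Q/(2*pi*T) = 0.468 / (2*pi*0.0536) = 0.468 / 0.3368 = 1.3896.
s1 - s2 = 1.3896 * 3.4308 = 4.7676 m.

4.7676


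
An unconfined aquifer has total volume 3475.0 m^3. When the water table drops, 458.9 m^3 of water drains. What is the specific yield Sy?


Specific yield Sy = Volume drained / Total volume.
Sy = 458.9 / 3475.0
   = 0.1321.

0.1321


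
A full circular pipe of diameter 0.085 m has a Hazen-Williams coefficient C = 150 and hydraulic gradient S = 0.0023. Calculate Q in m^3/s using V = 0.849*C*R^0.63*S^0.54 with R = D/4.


For a full circular pipe, R = D/4 = 0.085/4 = 0.0213 m.
V = 0.849 * 150 * 0.0213^0.63 * 0.0023^0.54
  = 0.849 * 150 * 0.088356 * 0.037613
  = 0.4232 m/s.
Pipe area A = pi*D^2/4 = pi*0.085^2/4 = 0.0057 m^2.
Q = A * V = 0.0057 * 0.4232 = 0.0024 m^3/s.

0.0024


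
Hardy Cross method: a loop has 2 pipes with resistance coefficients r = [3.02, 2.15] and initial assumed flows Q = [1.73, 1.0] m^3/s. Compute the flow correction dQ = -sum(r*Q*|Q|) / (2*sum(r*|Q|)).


Numerator terms (r*Q*|Q|): 3.02*1.73*|1.73| = 9.0386; 2.15*1.0*|1.0| = 2.15.
Sum of numerator = 11.1886.
Denominator terms (r*|Q|): 3.02*|1.73| = 5.2246; 2.15*|1.0| = 2.15.
2 * sum of denominator = 2 * 7.3746 = 14.7492.
dQ = -11.1886 / 14.7492 = -0.7586 m^3/s.

-0.7586


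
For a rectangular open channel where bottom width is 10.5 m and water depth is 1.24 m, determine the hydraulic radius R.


For a rectangular section:
Flow area A = b * y = 10.5 * 1.24 = 13.02 m^2.
Wetted perimeter P = b + 2y = 10.5 + 2*1.24 = 12.98 m.
Hydraulic radius R = A/P = 13.02 / 12.98 = 1.0031 m.

1.0031


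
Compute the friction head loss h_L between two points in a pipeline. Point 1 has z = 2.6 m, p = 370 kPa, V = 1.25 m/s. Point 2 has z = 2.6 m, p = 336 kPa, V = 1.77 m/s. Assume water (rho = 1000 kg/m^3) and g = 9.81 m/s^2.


Total head at each section: H = z + p/(rho*g) + V^2/(2g).
H1 = 2.6 + 370*1000/(1000*9.81) + 1.25^2/(2*9.81)
   = 2.6 + 37.717 + 0.0796
   = 40.396 m.
H2 = 2.6 + 336*1000/(1000*9.81) + 1.77^2/(2*9.81)
   = 2.6 + 34.251 + 0.1597
   = 37.01 m.
h_L = H1 - H2 = 40.396 - 37.01 = 3.386 m.

3.386


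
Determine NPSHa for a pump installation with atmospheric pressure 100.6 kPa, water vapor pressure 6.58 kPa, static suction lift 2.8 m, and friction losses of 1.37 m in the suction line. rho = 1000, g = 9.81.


NPSHa = p_atm/(rho*g) - z_s - hf_s - p_vap/(rho*g).
p_atm/(rho*g) = 100.6*1000 / (1000*9.81) = 10.255 m.
p_vap/(rho*g) = 6.58*1000 / (1000*9.81) = 0.671 m.
NPSHa = 10.255 - 2.8 - 1.37 - 0.671
      = 5.41 m.

5.41


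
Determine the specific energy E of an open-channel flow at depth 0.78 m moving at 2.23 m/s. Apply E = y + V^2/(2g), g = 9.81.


Specific energy E = y + V^2/(2g).
Velocity head = V^2/(2g) = 2.23^2 / (2*9.81) = 4.9729 / 19.62 = 0.2535 m.
E = 0.78 + 0.2535 = 1.0335 m.

1.0335


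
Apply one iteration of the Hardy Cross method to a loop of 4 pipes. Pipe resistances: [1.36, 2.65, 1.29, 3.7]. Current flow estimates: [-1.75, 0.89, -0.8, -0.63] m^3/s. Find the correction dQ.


Numerator terms (r*Q*|Q|): 1.36*-1.75*|-1.75| = -4.165; 2.65*0.89*|0.89| = 2.0991; 1.29*-0.8*|-0.8| = -0.8256; 3.7*-0.63*|-0.63| = -1.4685.
Sum of numerator = -4.3601.
Denominator terms (r*|Q|): 1.36*|-1.75| = 2.38; 2.65*|0.89| = 2.3585; 1.29*|-0.8| = 1.032; 3.7*|-0.63| = 2.331.
2 * sum of denominator = 2 * 8.1015 = 16.203.
dQ = --4.3601 / 16.203 = 0.2691 m^3/s.

0.2691


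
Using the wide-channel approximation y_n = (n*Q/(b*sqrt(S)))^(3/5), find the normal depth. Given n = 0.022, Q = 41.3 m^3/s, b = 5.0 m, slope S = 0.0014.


We use the wide-channel approximation y_n = (n*Q/(b*sqrt(S)))^(3/5).
sqrt(S) = sqrt(0.0014) = 0.037417.
Numerator: n*Q = 0.022 * 41.3 = 0.9086.
Denominator: b*sqrt(S) = 5.0 * 0.037417 = 0.187085.
arg = 4.8567.
y_n = 4.8567^(3/5) = 2.5811 m.

2.5811


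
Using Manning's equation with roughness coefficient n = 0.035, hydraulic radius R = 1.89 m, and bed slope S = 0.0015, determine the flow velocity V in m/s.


Manning's equation gives V = (1/n) * R^(2/3) * S^(1/2).
First, compute R^(2/3) = 1.89^(2/3) = 1.5286.
Next, S^(1/2) = 0.0015^(1/2) = 0.03873.
Then 1/n = 1/0.035 = 28.57.
V = 28.57 * 1.5286 * 0.03873 = 1.6916 m/s.

1.6916


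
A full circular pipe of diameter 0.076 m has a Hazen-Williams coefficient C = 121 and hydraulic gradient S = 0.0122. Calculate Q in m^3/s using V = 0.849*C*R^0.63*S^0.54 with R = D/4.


For a full circular pipe, R = D/4 = 0.076/4 = 0.019 m.
V = 0.849 * 121 * 0.019^0.63 * 0.0122^0.54
  = 0.849 * 121 * 0.082341 * 0.092605
  = 0.7833 m/s.
Pipe area A = pi*D^2/4 = pi*0.076^2/4 = 0.0045 m^2.
Q = A * V = 0.0045 * 0.7833 = 0.0036 m^3/s.

0.0036


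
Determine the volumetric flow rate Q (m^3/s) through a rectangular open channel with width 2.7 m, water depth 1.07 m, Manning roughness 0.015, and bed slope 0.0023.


For a rectangular channel, the cross-sectional area A = b * y = 2.7 * 1.07 = 2.89 m^2.
The wetted perimeter P = b + 2y = 2.7 + 2*1.07 = 4.84 m.
Hydraulic radius R = A/P = 2.89/4.84 = 0.5969 m.
Velocity V = (1/n)*R^(2/3)*S^(1/2) = (1/0.015)*0.5969^(2/3)*0.0023^(1/2) = 2.2666 m/s.
Discharge Q = A * V = 2.89 * 2.2666 = 6.548 m^3/s.

6.548


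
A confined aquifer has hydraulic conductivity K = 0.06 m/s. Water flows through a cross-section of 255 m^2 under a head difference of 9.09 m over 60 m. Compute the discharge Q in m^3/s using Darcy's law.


Darcy's law: Q = K * A * i, where i = dh/L.
Hydraulic gradient i = 9.09 / 60 = 0.1515.
Q = 0.06 * 255 * 0.1515
  = 2.3179 m^3/s.

2.3179


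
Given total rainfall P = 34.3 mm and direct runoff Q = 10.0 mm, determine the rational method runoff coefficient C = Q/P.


The runoff coefficient C = runoff depth / rainfall depth.
C = 10.0 / 34.3
  = 0.2915.

0.2915


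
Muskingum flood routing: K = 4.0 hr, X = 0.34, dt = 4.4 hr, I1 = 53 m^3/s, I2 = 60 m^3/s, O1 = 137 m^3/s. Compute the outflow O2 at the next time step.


Muskingum coefficients:
denom = 2*K*(1-X) + dt = 2*4.0*(1-0.34) + 4.4 = 9.68.
C0 = (dt - 2*K*X)/denom = (4.4 - 2*4.0*0.34)/9.68 = 0.1736.
C1 = (dt + 2*K*X)/denom = (4.4 + 2*4.0*0.34)/9.68 = 0.7355.
C2 = (2*K*(1-X) - dt)/denom = 0.0909.
O2 = C0*I2 + C1*I1 + C2*O1
   = 0.1736*60 + 0.7355*53 + 0.0909*137
   = 61.85 m^3/s.

61.85


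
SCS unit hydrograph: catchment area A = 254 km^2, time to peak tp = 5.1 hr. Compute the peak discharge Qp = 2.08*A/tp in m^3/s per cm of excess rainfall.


SCS formula: Qp = 2.08 * A / tp.
Qp = 2.08 * 254 / 5.1
   = 528.32 / 5.1
   = 103.59 m^3/s per cm.

103.59


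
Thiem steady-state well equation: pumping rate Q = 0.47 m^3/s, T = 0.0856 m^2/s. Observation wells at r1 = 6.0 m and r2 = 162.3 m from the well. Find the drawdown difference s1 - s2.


Thiem equation: s1 - s2 = Q/(2*pi*T) * ln(r2/r1).
ln(r2/r1) = ln(162.3/6.0) = 3.2977.
Q/(2*pi*T) = 0.47 / (2*pi*0.0856) = 0.47 / 0.5378 = 0.8739.
s1 - s2 = 0.8739 * 3.2977 = 2.8817 m.

2.8817


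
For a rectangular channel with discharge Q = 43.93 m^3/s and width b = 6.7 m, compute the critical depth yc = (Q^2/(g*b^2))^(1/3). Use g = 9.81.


Using yc = (Q^2 / (g * b^2))^(1/3):
Q^2 = 43.93^2 = 1929.84.
g * b^2 = 9.81 * 6.7^2 = 9.81 * 44.89 = 440.37.
Q^2 / (g*b^2) = 1929.84 / 440.37 = 4.3823.
yc = 4.3823^(1/3) = 1.6364 m.

1.6364


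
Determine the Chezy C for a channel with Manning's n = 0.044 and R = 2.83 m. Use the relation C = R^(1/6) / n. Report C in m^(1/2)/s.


The Chezy coefficient relates to Manning's n through C = R^(1/6) / n.
R^(1/6) = 2.83^(1/6) = 1.189317.
C = 1.189317 / 0.044 = 27.03 m^(1/2)/s.

27.03


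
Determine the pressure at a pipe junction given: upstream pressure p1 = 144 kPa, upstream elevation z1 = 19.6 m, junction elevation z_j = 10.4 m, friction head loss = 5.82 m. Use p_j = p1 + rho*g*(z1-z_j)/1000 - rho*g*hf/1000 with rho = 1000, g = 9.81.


Junction pressure: p_j = p1 + rho*g*(z1 - z_j)/1000 - rho*g*hf/1000.
Elevation term = 1000*9.81*(19.6 - 10.4)/1000 = 90.252 kPa.
Friction term = 1000*9.81*5.82/1000 = 57.094 kPa.
p_j = 144 + 90.252 - 57.094 = 177.16 kPa.

177.16


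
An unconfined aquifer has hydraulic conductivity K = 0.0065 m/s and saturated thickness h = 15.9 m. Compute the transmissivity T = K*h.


Transmissivity is defined as T = K * h.
T = 0.0065 * 15.9
  = 0.1033 m^2/s.

0.1033


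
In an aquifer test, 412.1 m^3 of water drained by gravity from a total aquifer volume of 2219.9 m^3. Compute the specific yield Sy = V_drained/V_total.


Specific yield Sy = Volume drained / Total volume.
Sy = 412.1 / 2219.9
   = 0.1856.

0.1856


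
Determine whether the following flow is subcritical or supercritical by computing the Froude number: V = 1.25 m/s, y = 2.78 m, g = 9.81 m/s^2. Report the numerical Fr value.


The Froude number is defined as Fr = V / sqrt(g*y).
g*y = 9.81 * 2.78 = 27.2718.
sqrt(g*y) = sqrt(27.2718) = 5.2222.
Fr = 1.25 / 5.2222 = 0.2394.
Since Fr < 1, the flow is subcritical.

0.2394


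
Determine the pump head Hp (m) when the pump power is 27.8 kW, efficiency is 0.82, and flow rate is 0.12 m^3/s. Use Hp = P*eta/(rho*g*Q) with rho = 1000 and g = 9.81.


Pump head formula: Hp = P * eta / (rho * g * Q).
Numerator: P * eta = 27.8 * 1000 * 0.82 = 22796.0 W.
Denominator: rho * g * Q = 1000 * 9.81 * 0.12 = 1177.2.
Hp = 22796.0 / 1177.2 = 19.36 m.

19.36


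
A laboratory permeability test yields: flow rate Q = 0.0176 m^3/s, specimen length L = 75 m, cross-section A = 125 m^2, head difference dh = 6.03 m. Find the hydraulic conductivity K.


From K = Q*L / (A*dh):
Numerator: Q*L = 0.0176 * 75 = 1.32.
Denominator: A*dh = 125 * 6.03 = 753.75.
K = 1.32 / 753.75 = 0.001751 m/s.

0.001751


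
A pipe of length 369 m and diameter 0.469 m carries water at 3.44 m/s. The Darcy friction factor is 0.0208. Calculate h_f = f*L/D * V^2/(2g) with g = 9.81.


Darcy-Weisbach equation: h_f = f * (L/D) * V^2/(2g).
f * L/D = 0.0208 * 369/0.469 = 16.365.
V^2/(2g) = 3.44^2 / (2*9.81) = 11.8336 / 19.62 = 0.6031 m.
h_f = 16.365 * 0.6031 = 9.87 m.

9.87


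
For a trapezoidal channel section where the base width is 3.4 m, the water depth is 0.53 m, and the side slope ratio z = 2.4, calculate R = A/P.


For a trapezoidal section with side slope z:
A = (b + z*y)*y = (3.4 + 2.4*0.53)*0.53 = 2.476 m^2.
P = b + 2*y*sqrt(1 + z^2) = 3.4 + 2*0.53*sqrt(1 + 2.4^2) = 6.156 m.
R = A/P = 2.476 / 6.156 = 0.4022 m.

0.4022


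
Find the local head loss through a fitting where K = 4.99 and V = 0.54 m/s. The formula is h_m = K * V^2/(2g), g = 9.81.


Minor loss formula: h_m = K * V^2/(2g).
V^2 = 0.54^2 = 0.2916.
V^2/(2g) = 0.2916 / 19.62 = 0.0149 m.
h_m = 4.99 * 0.0149 = 0.0742 m.

0.0742


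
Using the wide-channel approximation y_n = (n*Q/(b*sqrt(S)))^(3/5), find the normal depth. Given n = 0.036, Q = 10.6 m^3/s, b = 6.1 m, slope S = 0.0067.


We use the wide-channel approximation y_n = (n*Q/(b*sqrt(S)))^(3/5).
sqrt(S) = sqrt(0.0067) = 0.081854.
Numerator: n*Q = 0.036 * 10.6 = 0.3816.
Denominator: b*sqrt(S) = 6.1 * 0.081854 = 0.499309.
arg = 0.7643.
y_n = 0.7643^(3/5) = 0.851 m.

0.851


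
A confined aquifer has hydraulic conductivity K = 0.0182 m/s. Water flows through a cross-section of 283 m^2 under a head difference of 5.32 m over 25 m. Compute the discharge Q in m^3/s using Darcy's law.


Darcy's law: Q = K * A * i, where i = dh/L.
Hydraulic gradient i = 5.32 / 25 = 0.2128.
Q = 0.0182 * 283 * 0.2128
  = 1.096 m^3/s.

1.096


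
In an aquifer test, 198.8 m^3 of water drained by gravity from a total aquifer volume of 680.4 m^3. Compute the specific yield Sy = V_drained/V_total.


Specific yield Sy = Volume drained / Total volume.
Sy = 198.8 / 680.4
   = 0.2922.

0.2922


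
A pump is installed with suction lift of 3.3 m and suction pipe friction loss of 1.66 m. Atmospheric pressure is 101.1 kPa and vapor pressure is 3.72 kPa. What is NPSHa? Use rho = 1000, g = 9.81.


NPSHa = p_atm/(rho*g) - z_s - hf_s - p_vap/(rho*g).
p_atm/(rho*g) = 101.1*1000 / (1000*9.81) = 10.306 m.
p_vap/(rho*g) = 3.72*1000 / (1000*9.81) = 0.379 m.
NPSHa = 10.306 - 3.3 - 1.66 - 0.379
      = 4.97 m.

4.97


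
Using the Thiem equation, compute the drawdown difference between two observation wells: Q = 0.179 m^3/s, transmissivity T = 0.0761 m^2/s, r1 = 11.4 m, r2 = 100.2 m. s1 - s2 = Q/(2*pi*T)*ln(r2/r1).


Thiem equation: s1 - s2 = Q/(2*pi*T) * ln(r2/r1).
ln(r2/r1) = ln(100.2/11.4) = 2.1736.
Q/(2*pi*T) = 0.179 / (2*pi*0.0761) = 0.179 / 0.4782 = 0.3744.
s1 - s2 = 0.3744 * 2.1736 = 0.8137 m.

0.8137


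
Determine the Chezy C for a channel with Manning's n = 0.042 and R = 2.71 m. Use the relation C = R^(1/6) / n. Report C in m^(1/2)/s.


The Chezy coefficient relates to Manning's n through C = R^(1/6) / n.
R^(1/6) = 2.71^(1/6) = 1.18076.
C = 1.18076 / 0.042 = 28.11 m^(1/2)/s.

28.11


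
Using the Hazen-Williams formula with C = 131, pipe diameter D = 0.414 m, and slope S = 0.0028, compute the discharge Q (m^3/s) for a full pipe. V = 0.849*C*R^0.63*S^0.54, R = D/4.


For a full circular pipe, R = D/4 = 0.414/4 = 0.1035 m.
V = 0.849 * 131 * 0.1035^0.63 * 0.0028^0.54
  = 0.849 * 131 * 0.239559 * 0.041828
  = 1.1144 m/s.
Pipe area A = pi*D^2/4 = pi*0.414^2/4 = 0.1346 m^2.
Q = A * V = 0.1346 * 1.1144 = 0.15 m^3/s.

0.15


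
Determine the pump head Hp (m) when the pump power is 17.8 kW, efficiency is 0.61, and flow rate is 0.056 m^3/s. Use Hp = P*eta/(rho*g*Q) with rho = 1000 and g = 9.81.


Pump head formula: Hp = P * eta / (rho * g * Q).
Numerator: P * eta = 17.8 * 1000 * 0.61 = 10858.0 W.
Denominator: rho * g * Q = 1000 * 9.81 * 0.056 = 549.36.
Hp = 10858.0 / 549.36 = 19.76 m.

19.76


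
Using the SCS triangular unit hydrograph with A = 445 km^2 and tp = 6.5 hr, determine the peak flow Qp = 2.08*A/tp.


SCS formula: Qp = 2.08 * A / tp.
Qp = 2.08 * 445 / 6.5
   = 925.6 / 6.5
   = 142.4 m^3/s per cm.

142.4


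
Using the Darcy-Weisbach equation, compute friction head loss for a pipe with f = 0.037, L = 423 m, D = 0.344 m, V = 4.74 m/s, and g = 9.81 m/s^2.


Darcy-Weisbach equation: h_f = f * (L/D) * V^2/(2g).
f * L/D = 0.037 * 423/0.344 = 45.4971.
V^2/(2g) = 4.74^2 / (2*9.81) = 22.4676 / 19.62 = 1.1451 m.
h_f = 45.4971 * 1.1451 = 52.1 m.

52.1


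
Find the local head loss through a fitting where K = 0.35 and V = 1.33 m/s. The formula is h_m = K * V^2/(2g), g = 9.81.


Minor loss formula: h_m = K * V^2/(2g).
V^2 = 1.33^2 = 1.7689.
V^2/(2g) = 1.7689 / 19.62 = 0.0902 m.
h_m = 0.35 * 0.0902 = 0.0316 m.

0.0316


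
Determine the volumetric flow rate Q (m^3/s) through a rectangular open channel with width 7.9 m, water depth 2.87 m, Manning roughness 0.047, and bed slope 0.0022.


For a rectangular channel, the cross-sectional area A = b * y = 7.9 * 2.87 = 22.67 m^2.
The wetted perimeter P = b + 2y = 7.9 + 2*2.87 = 13.64 m.
Hydraulic radius R = A/P = 22.67/13.64 = 1.6622 m.
Velocity V = (1/n)*R^(2/3)*S^(1/2) = (1/0.047)*1.6622^(2/3)*0.0022^(1/2) = 1.4004 m/s.
Discharge Q = A * V = 22.67 * 1.4004 = 31.751 m^3/s.

31.751


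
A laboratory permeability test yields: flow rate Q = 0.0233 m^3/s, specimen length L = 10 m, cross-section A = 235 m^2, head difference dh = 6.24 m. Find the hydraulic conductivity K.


From K = Q*L / (A*dh):
Numerator: Q*L = 0.0233 * 10 = 0.233.
Denominator: A*dh = 235 * 6.24 = 1466.4.
K = 0.233 / 1466.4 = 0.000159 m/s.

0.000159


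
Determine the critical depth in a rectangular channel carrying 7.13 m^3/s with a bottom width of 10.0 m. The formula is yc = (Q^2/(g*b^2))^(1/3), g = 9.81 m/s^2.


Using yc = (Q^2 / (g * b^2))^(1/3):
Q^2 = 7.13^2 = 50.84.
g * b^2 = 9.81 * 10.0^2 = 9.81 * 100.0 = 981.0.
Q^2 / (g*b^2) = 50.84 / 981.0 = 0.0518.
yc = 0.0518^(1/3) = 0.3728 m.

0.3728


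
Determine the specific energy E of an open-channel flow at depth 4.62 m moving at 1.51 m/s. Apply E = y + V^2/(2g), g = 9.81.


Specific energy E = y + V^2/(2g).
Velocity head = V^2/(2g) = 1.51^2 / (2*9.81) = 2.2801 / 19.62 = 0.1162 m.
E = 4.62 + 0.1162 = 4.7362 m.

4.7362


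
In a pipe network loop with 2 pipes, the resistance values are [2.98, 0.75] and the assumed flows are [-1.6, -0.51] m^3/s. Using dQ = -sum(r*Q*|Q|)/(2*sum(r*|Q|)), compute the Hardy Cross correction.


Numerator terms (r*Q*|Q|): 2.98*-1.6*|-1.6| = -7.6288; 0.75*-0.51*|-0.51| = -0.1951.
Sum of numerator = -7.8239.
Denominator terms (r*|Q|): 2.98*|-1.6| = 4.768; 0.75*|-0.51| = 0.3825.
2 * sum of denominator = 2 * 5.1505 = 10.301.
dQ = --7.8239 / 10.301 = 0.7595 m^3/s.

0.7595


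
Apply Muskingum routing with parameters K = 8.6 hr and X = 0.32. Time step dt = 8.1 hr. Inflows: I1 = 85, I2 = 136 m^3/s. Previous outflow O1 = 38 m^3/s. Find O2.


Muskingum coefficients:
denom = 2*K*(1-X) + dt = 2*8.6*(1-0.32) + 8.1 = 19.796.
C0 = (dt - 2*K*X)/denom = (8.1 - 2*8.6*0.32)/19.796 = 0.1311.
C1 = (dt + 2*K*X)/denom = (8.1 + 2*8.6*0.32)/19.796 = 0.6872.
C2 = (2*K*(1-X) - dt)/denom = 0.1817.
O2 = C0*I2 + C1*I1 + C2*O1
   = 0.1311*136 + 0.6872*85 + 0.1817*38
   = 83.15 m^3/s.

83.15


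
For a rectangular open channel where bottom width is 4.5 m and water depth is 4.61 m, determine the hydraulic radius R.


For a rectangular section:
Flow area A = b * y = 4.5 * 4.61 = 20.75 m^2.
Wetted perimeter P = b + 2y = 4.5 + 2*4.61 = 13.72 m.
Hydraulic radius R = A/P = 20.75 / 13.72 = 1.512 m.

1.512


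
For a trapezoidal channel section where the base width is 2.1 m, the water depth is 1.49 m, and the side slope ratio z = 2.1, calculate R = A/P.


For a trapezoidal section with side slope z:
A = (b + z*y)*y = (2.1 + 2.1*1.49)*1.49 = 7.791 m^2.
P = b + 2*y*sqrt(1 + z^2) = 2.1 + 2*1.49*sqrt(1 + 2.1^2) = 9.031 m.
R = A/P = 7.791 / 9.031 = 0.8627 m.

0.8627


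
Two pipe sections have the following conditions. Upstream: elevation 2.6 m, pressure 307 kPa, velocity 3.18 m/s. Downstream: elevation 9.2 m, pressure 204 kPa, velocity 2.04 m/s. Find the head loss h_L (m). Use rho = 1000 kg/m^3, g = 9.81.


Total head at each section: H = z + p/(rho*g) + V^2/(2g).
H1 = 2.6 + 307*1000/(1000*9.81) + 3.18^2/(2*9.81)
   = 2.6 + 31.295 + 0.5154
   = 34.41 m.
H2 = 9.2 + 204*1000/(1000*9.81) + 2.04^2/(2*9.81)
   = 9.2 + 20.795 + 0.2121
   = 30.207 m.
h_L = H1 - H2 = 34.41 - 30.207 = 4.203 m.

4.203


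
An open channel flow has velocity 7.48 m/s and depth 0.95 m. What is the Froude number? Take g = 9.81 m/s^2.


The Froude number is defined as Fr = V / sqrt(g*y).
g*y = 9.81 * 0.95 = 9.3195.
sqrt(g*y) = sqrt(9.3195) = 3.0528.
Fr = 7.48 / 3.0528 = 2.4502.

2.4502


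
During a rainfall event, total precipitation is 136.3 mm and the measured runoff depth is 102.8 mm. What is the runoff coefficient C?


The runoff coefficient C = runoff depth / rainfall depth.
C = 102.8 / 136.3
  = 0.7542.

0.7542


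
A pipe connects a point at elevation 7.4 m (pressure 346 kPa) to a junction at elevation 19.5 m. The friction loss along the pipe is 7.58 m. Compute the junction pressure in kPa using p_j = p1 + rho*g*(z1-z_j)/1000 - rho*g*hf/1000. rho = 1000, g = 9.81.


Junction pressure: p_j = p1 + rho*g*(z1 - z_j)/1000 - rho*g*hf/1000.
Elevation term = 1000*9.81*(7.4 - 19.5)/1000 = -118.701 kPa.
Friction term = 1000*9.81*7.58/1000 = 74.36 kPa.
p_j = 346 + -118.701 - 74.36 = 152.94 kPa.

152.94


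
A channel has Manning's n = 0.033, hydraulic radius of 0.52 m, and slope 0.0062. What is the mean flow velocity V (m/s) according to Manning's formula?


Manning's equation gives V = (1/n) * R^(2/3) * S^(1/2).
First, compute R^(2/3) = 0.52^(2/3) = 0.6466.
Next, S^(1/2) = 0.0062^(1/2) = 0.07874.
Then 1/n = 1/0.033 = 30.3.
V = 30.3 * 0.6466 * 0.07874 = 1.5429 m/s.

1.5429


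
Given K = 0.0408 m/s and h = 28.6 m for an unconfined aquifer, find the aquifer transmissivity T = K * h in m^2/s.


Transmissivity is defined as T = K * h.
T = 0.0408 * 28.6
  = 1.1669 m^2/s.

1.1669


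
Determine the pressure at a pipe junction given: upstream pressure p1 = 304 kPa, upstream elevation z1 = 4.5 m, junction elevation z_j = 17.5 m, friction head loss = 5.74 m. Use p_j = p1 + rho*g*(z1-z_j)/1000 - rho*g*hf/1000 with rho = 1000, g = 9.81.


Junction pressure: p_j = p1 + rho*g*(z1 - z_j)/1000 - rho*g*hf/1000.
Elevation term = 1000*9.81*(4.5 - 17.5)/1000 = -127.53 kPa.
Friction term = 1000*9.81*5.74/1000 = 56.309 kPa.
p_j = 304 + -127.53 - 56.309 = 120.16 kPa.

120.16


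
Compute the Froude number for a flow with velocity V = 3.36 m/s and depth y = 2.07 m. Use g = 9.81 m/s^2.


The Froude number is defined as Fr = V / sqrt(g*y).
g*y = 9.81 * 2.07 = 20.3067.
sqrt(g*y) = sqrt(20.3067) = 4.5063.
Fr = 3.36 / 4.5063 = 0.7456.

0.7456


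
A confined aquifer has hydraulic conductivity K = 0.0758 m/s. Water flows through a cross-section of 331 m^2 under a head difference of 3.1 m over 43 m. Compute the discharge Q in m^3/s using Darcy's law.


Darcy's law: Q = K * A * i, where i = dh/L.
Hydraulic gradient i = 3.1 / 43 = 0.072093.
Q = 0.0758 * 331 * 0.072093
  = 1.8088 m^3/s.

1.8088


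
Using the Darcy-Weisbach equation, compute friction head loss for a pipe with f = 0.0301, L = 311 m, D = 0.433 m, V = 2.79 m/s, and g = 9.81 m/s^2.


Darcy-Weisbach equation: h_f = f * (L/D) * V^2/(2g).
f * L/D = 0.0301 * 311/0.433 = 21.6192.
V^2/(2g) = 2.79^2 / (2*9.81) = 7.7841 / 19.62 = 0.3967 m.
h_f = 21.6192 * 0.3967 = 8.577 m.

8.577


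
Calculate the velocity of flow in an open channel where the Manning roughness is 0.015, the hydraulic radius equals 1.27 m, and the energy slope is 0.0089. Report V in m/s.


Manning's equation gives V = (1/n) * R^(2/3) * S^(1/2).
First, compute R^(2/3) = 1.27^(2/3) = 1.1727.
Next, S^(1/2) = 0.0089^(1/2) = 0.09434.
Then 1/n = 1/0.015 = 66.67.
V = 66.67 * 1.1727 * 0.09434 = 7.3758 m/s.

7.3758


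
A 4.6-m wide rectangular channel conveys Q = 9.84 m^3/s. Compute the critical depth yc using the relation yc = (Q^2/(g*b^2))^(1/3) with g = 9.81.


Using yc = (Q^2 / (g * b^2))^(1/3):
Q^2 = 9.84^2 = 96.83.
g * b^2 = 9.81 * 4.6^2 = 9.81 * 21.16 = 207.58.
Q^2 / (g*b^2) = 96.83 / 207.58 = 0.4665.
yc = 0.4665^(1/3) = 0.7755 m.

0.7755


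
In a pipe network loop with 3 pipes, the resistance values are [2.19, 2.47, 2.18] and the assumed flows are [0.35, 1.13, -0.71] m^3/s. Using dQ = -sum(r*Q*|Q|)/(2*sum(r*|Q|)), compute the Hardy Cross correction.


Numerator terms (r*Q*|Q|): 2.19*0.35*|0.35| = 0.2683; 2.47*1.13*|1.13| = 3.1539; 2.18*-0.71*|-0.71| = -1.0989.
Sum of numerator = 2.3233.
Denominator terms (r*|Q|): 2.19*|0.35| = 0.7665; 2.47*|1.13| = 2.7911; 2.18*|-0.71| = 1.5478.
2 * sum of denominator = 2 * 5.1054 = 10.2108.
dQ = -2.3233 / 10.2108 = -0.2275 m^3/s.

-0.2275


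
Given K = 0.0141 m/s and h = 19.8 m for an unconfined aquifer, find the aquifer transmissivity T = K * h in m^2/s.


Transmissivity is defined as T = K * h.
T = 0.0141 * 19.8
  = 0.2792 m^2/s.

0.2792


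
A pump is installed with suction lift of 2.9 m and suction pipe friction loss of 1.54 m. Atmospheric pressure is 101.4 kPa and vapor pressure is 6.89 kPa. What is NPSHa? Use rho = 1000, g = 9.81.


NPSHa = p_atm/(rho*g) - z_s - hf_s - p_vap/(rho*g).
p_atm/(rho*g) = 101.4*1000 / (1000*9.81) = 10.336 m.
p_vap/(rho*g) = 6.89*1000 / (1000*9.81) = 0.702 m.
NPSHa = 10.336 - 2.9 - 1.54 - 0.702
      = 5.19 m.

5.19


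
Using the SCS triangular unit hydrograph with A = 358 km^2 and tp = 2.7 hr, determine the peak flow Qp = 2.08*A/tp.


SCS formula: Qp = 2.08 * A / tp.
Qp = 2.08 * 358 / 2.7
   = 744.64 / 2.7
   = 275.79 m^3/s per cm.

275.79


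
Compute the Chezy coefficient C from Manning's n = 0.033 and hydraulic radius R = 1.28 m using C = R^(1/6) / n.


The Chezy coefficient relates to Manning's n through C = R^(1/6) / n.
R^(1/6) = 1.28^(1/6) = 1.042001.
C = 1.042001 / 0.033 = 31.58 m^(1/2)/s.

31.58


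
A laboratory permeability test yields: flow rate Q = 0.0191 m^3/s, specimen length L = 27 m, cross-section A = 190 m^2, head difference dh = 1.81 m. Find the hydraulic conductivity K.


From K = Q*L / (A*dh):
Numerator: Q*L = 0.0191 * 27 = 0.5157.
Denominator: A*dh = 190 * 1.81 = 343.9.
K = 0.5157 / 343.9 = 0.0015 m/s.

0.0015


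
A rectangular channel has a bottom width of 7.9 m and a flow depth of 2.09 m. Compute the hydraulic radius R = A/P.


For a rectangular section:
Flow area A = b * y = 7.9 * 2.09 = 16.51 m^2.
Wetted perimeter P = b + 2y = 7.9 + 2*2.09 = 12.08 m.
Hydraulic radius R = A/P = 16.51 / 12.08 = 1.3668 m.

1.3668


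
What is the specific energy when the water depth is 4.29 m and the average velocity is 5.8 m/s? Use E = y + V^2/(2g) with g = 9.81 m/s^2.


Specific energy E = y + V^2/(2g).
Velocity head = V^2/(2g) = 5.8^2 / (2*9.81) = 33.64 / 19.62 = 1.7146 m.
E = 4.29 + 1.7146 = 6.0046 m.

6.0046


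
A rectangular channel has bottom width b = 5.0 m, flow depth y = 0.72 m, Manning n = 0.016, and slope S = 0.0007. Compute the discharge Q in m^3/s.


For a rectangular channel, the cross-sectional area A = b * y = 5.0 * 0.72 = 3.6 m^2.
The wetted perimeter P = b + 2y = 5.0 + 2*0.72 = 6.44 m.
Hydraulic radius R = A/P = 3.6/6.44 = 0.559 m.
Velocity V = (1/n)*R^(2/3)*S^(1/2) = (1/0.016)*0.559^(2/3)*0.0007^(1/2) = 1.1221 m/s.
Discharge Q = A * V = 3.6 * 1.1221 = 4.04 m^3/s.

4.04


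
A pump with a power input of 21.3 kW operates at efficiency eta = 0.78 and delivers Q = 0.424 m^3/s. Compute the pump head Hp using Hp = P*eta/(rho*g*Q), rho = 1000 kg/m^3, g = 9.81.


Pump head formula: Hp = P * eta / (rho * g * Q).
Numerator: P * eta = 21.3 * 1000 * 0.78 = 16614.0 W.
Denominator: rho * g * Q = 1000 * 9.81 * 0.424 = 4159.44.
Hp = 16614.0 / 4159.44 = 3.99 m.

3.99


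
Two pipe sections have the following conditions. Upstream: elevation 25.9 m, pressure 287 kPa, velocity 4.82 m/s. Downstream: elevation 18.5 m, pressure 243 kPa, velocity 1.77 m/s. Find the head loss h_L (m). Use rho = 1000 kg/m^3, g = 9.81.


Total head at each section: H = z + p/(rho*g) + V^2/(2g).
H1 = 25.9 + 287*1000/(1000*9.81) + 4.82^2/(2*9.81)
   = 25.9 + 29.256 + 1.1841
   = 56.34 m.
H2 = 18.5 + 243*1000/(1000*9.81) + 1.77^2/(2*9.81)
   = 18.5 + 24.771 + 0.1597
   = 43.43 m.
h_L = H1 - H2 = 56.34 - 43.43 = 12.91 m.

12.91


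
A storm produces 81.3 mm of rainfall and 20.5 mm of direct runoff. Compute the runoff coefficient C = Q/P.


The runoff coefficient C = runoff depth / rainfall depth.
C = 20.5 / 81.3
  = 0.2522.

0.2522


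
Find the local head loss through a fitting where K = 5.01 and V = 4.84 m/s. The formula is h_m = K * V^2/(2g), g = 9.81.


Minor loss formula: h_m = K * V^2/(2g).
V^2 = 4.84^2 = 23.4256.
V^2/(2g) = 23.4256 / 19.62 = 1.194 m.
h_m = 5.01 * 1.194 = 5.9818 m.

5.9818


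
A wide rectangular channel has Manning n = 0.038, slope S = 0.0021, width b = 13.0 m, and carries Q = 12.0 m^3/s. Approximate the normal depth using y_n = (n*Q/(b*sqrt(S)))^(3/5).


We use the wide-channel approximation y_n = (n*Q/(b*sqrt(S)))^(3/5).
sqrt(S) = sqrt(0.0021) = 0.045826.
Numerator: n*Q = 0.038 * 12.0 = 0.456.
Denominator: b*sqrt(S) = 13.0 * 0.045826 = 0.595738.
arg = 0.7654.
y_n = 0.7654^(3/5) = 0.8518 m.

0.8518


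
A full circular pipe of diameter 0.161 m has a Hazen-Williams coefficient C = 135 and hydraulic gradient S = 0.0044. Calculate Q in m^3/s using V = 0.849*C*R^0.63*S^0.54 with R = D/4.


For a full circular pipe, R = D/4 = 0.161/4 = 0.0403 m.
V = 0.849 * 135 * 0.0403^0.63 * 0.0044^0.54
  = 0.849 * 135 * 0.13213 * 0.053391
  = 0.8086 m/s.
Pipe area A = pi*D^2/4 = pi*0.161^2/4 = 0.0204 m^2.
Q = A * V = 0.0204 * 0.8086 = 0.0165 m^3/s.

0.0165


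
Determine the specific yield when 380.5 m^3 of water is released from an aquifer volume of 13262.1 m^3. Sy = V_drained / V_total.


Specific yield Sy = Volume drained / Total volume.
Sy = 380.5 / 13262.1
   = 0.0287.

0.0287


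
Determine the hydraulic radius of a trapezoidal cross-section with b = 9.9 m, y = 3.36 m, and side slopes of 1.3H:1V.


For a trapezoidal section with side slope z:
A = (b + z*y)*y = (9.9 + 1.3*3.36)*3.36 = 47.94 m^2.
P = b + 2*y*sqrt(1 + z^2) = 9.9 + 2*3.36*sqrt(1 + 1.3^2) = 20.922 m.
R = A/P = 47.94 / 20.922 = 2.2914 m.

2.2914


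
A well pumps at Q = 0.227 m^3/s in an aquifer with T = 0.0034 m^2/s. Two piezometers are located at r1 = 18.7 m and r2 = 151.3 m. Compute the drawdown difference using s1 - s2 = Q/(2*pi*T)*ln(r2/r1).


Thiem equation: s1 - s2 = Q/(2*pi*T) * ln(r2/r1).
ln(r2/r1) = ln(151.3/18.7) = 2.0907.
Q/(2*pi*T) = 0.227 / (2*pi*0.0034) = 0.227 / 0.0214 = 10.6259.
s1 - s2 = 10.6259 * 2.0907 = 22.2161 m.

22.2161


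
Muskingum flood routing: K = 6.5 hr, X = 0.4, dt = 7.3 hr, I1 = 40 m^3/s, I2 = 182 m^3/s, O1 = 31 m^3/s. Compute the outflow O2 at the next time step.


Muskingum coefficients:
denom = 2*K*(1-X) + dt = 2*6.5*(1-0.4) + 7.3 = 15.1.
C0 = (dt - 2*K*X)/denom = (7.3 - 2*6.5*0.4)/15.1 = 0.1391.
C1 = (dt + 2*K*X)/denom = (7.3 + 2*6.5*0.4)/15.1 = 0.8278.
C2 = (2*K*(1-X) - dt)/denom = 0.0331.
O2 = C0*I2 + C1*I1 + C2*O1
   = 0.1391*182 + 0.8278*40 + 0.0331*31
   = 59.45 m^3/s.

59.45


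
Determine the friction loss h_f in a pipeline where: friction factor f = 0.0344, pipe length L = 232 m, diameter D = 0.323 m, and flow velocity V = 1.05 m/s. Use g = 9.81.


Darcy-Weisbach equation: h_f = f * (L/D) * V^2/(2g).
f * L/D = 0.0344 * 232/0.323 = 24.7084.
V^2/(2g) = 1.05^2 / (2*9.81) = 1.1025 / 19.62 = 0.0562 m.
h_f = 24.7084 * 0.0562 = 1.388 m.

1.388


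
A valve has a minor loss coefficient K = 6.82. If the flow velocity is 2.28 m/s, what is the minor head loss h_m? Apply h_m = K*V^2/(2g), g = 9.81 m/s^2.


Minor loss formula: h_m = K * V^2/(2g).
V^2 = 2.28^2 = 5.1984.
V^2/(2g) = 5.1984 / 19.62 = 0.265 m.
h_m = 6.82 * 0.265 = 1.807 m.

1.807


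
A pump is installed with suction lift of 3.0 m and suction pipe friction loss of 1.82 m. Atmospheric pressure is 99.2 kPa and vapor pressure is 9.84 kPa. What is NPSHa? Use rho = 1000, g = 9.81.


NPSHa = p_atm/(rho*g) - z_s - hf_s - p_vap/(rho*g).
p_atm/(rho*g) = 99.2*1000 / (1000*9.81) = 10.112 m.
p_vap/(rho*g) = 9.84*1000 / (1000*9.81) = 1.003 m.
NPSHa = 10.112 - 3.0 - 1.82 - 1.003
      = 4.29 m.

4.29


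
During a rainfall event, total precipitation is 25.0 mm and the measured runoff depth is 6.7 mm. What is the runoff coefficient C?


The runoff coefficient C = runoff depth / rainfall depth.
C = 6.7 / 25.0
  = 0.268.

0.268


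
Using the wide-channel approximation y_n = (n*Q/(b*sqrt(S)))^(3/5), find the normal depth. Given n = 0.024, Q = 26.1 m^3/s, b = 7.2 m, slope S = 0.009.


We use the wide-channel approximation y_n = (n*Q/(b*sqrt(S)))^(3/5).
sqrt(S) = sqrt(0.009) = 0.094868.
Numerator: n*Q = 0.024 * 26.1 = 0.6264.
Denominator: b*sqrt(S) = 7.2 * 0.094868 = 0.68305.
arg = 0.9171.
y_n = 0.9171^(3/5) = 0.9494 m.

0.9494


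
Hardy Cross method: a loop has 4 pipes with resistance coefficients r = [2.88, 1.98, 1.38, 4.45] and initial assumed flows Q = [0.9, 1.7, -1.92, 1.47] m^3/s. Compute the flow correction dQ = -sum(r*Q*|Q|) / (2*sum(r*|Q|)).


Numerator terms (r*Q*|Q|): 2.88*0.9*|0.9| = 2.3328; 1.98*1.7*|1.7| = 5.7222; 1.38*-1.92*|-1.92| = -5.0872; 4.45*1.47*|1.47| = 9.616.
Sum of numerator = 12.5838.
Denominator terms (r*|Q|): 2.88*|0.9| = 2.592; 1.98*|1.7| = 3.366; 1.38*|-1.92| = 2.6496; 4.45*|1.47| = 6.5415.
2 * sum of denominator = 2 * 15.1491 = 30.2982.
dQ = -12.5838 / 30.2982 = -0.4153 m^3/s.

-0.4153


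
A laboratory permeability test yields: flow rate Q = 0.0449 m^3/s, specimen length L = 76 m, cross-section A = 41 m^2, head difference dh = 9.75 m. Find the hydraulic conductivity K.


From K = Q*L / (A*dh):
Numerator: Q*L = 0.0449 * 76 = 3.4124.
Denominator: A*dh = 41 * 9.75 = 399.75.
K = 3.4124 / 399.75 = 0.008536 m/s.

0.008536


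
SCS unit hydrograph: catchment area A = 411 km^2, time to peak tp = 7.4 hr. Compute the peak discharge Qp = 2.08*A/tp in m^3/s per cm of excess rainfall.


SCS formula: Qp = 2.08 * A / tp.
Qp = 2.08 * 411 / 7.4
   = 854.88 / 7.4
   = 115.52 m^3/s per cm.

115.52


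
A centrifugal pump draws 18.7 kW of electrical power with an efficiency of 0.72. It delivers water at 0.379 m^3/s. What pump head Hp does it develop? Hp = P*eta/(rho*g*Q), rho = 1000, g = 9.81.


Pump head formula: Hp = P * eta / (rho * g * Q).
Numerator: P * eta = 18.7 * 1000 * 0.72 = 13464.0 W.
Denominator: rho * g * Q = 1000 * 9.81 * 0.379 = 3717.99.
Hp = 13464.0 / 3717.99 = 3.62 m.

3.62


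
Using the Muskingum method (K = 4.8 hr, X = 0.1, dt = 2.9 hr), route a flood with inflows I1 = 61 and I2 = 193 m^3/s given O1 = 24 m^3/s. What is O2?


Muskingum coefficients:
denom = 2*K*(1-X) + dt = 2*4.8*(1-0.1) + 2.9 = 11.54.
C0 = (dt - 2*K*X)/denom = (2.9 - 2*4.8*0.1)/11.54 = 0.1681.
C1 = (dt + 2*K*X)/denom = (2.9 + 2*4.8*0.1)/11.54 = 0.3345.
C2 = (2*K*(1-X) - dt)/denom = 0.4974.
O2 = C0*I2 + C1*I1 + C2*O1
   = 0.1681*193 + 0.3345*61 + 0.4974*24
   = 64.79 m^3/s.

64.79


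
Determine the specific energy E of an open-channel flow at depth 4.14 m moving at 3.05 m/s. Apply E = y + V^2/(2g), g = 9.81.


Specific energy E = y + V^2/(2g).
Velocity head = V^2/(2g) = 3.05^2 / (2*9.81) = 9.3025 / 19.62 = 0.4741 m.
E = 4.14 + 0.4741 = 4.6141 m.

4.6141


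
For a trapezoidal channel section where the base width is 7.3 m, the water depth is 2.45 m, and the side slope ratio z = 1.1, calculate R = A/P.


For a trapezoidal section with side slope z:
A = (b + z*y)*y = (7.3 + 1.1*2.45)*2.45 = 24.488 m^2.
P = b + 2*y*sqrt(1 + z^2) = 7.3 + 2*2.45*sqrt(1 + 1.1^2) = 14.584 m.
R = A/P = 24.488 / 14.584 = 1.679 m.

1.679


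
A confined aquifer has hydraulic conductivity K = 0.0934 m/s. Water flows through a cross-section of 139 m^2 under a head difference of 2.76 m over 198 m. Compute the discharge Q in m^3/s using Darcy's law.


Darcy's law: Q = K * A * i, where i = dh/L.
Hydraulic gradient i = 2.76 / 198 = 0.013939.
Q = 0.0934 * 139 * 0.013939
  = 0.181 m^3/s.

0.181


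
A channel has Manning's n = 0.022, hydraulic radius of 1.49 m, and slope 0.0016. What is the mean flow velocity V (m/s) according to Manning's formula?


Manning's equation gives V = (1/n) * R^(2/3) * S^(1/2).
First, compute R^(2/3) = 1.49^(2/3) = 1.3045.
Next, S^(1/2) = 0.0016^(1/2) = 0.04.
Then 1/n = 1/0.022 = 45.45.
V = 45.45 * 1.3045 * 0.04 = 2.3719 m/s.

2.3719


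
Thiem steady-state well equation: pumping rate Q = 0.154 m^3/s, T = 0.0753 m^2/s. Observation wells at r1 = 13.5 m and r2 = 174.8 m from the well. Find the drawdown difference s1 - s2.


Thiem equation: s1 - s2 = Q/(2*pi*T) * ln(r2/r1).
ln(r2/r1) = ln(174.8/13.5) = 2.561.
Q/(2*pi*T) = 0.154 / (2*pi*0.0753) = 0.154 / 0.4731 = 0.3255.
s1 - s2 = 0.3255 * 2.561 = 0.8336 m.

0.8336


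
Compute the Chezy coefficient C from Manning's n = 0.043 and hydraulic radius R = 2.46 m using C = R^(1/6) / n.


The Chezy coefficient relates to Manning's n through C = R^(1/6) / n.
R^(1/6) = 2.46^(1/6) = 1.161865.
C = 1.161865 / 0.043 = 27.02 m^(1/2)/s.

27.02


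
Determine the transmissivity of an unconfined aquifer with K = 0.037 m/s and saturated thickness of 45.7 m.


Transmissivity is defined as T = K * h.
T = 0.037 * 45.7
  = 1.6909 m^2/s.

1.6909


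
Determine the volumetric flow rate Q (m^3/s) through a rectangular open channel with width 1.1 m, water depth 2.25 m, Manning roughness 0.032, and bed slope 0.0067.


For a rectangular channel, the cross-sectional area A = b * y = 1.1 * 2.25 = 2.48 m^2.
The wetted perimeter P = b + 2y = 1.1 + 2*2.25 = 5.6 m.
Hydraulic radius R = A/P = 2.48/5.6 = 0.442 m.
Velocity V = (1/n)*R^(2/3)*S^(1/2) = (1/0.032)*0.442^(2/3)*0.0067^(1/2) = 1.4842 m/s.
Discharge Q = A * V = 2.48 * 1.4842 = 3.673 m^3/s.

3.673


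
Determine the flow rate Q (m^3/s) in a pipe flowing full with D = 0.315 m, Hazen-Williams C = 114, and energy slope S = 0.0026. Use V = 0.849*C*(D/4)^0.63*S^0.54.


For a full circular pipe, R = D/4 = 0.315/4 = 0.0788 m.
V = 0.849 * 114 * 0.0788^0.63 * 0.0026^0.54
  = 0.849 * 114 * 0.201668 * 0.040187
  = 0.7844 m/s.
Pipe area A = pi*D^2/4 = pi*0.315^2/4 = 0.0779 m^2.
Q = A * V = 0.0779 * 0.7844 = 0.0611 m^3/s.

0.0611


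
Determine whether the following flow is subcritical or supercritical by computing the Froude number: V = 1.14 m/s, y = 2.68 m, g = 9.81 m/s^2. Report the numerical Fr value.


The Froude number is defined as Fr = V / sqrt(g*y).
g*y = 9.81 * 2.68 = 26.2908.
sqrt(g*y) = sqrt(26.2908) = 5.1275.
Fr = 1.14 / 5.1275 = 0.2223.
Since Fr < 1, the flow is subcritical.

0.2223


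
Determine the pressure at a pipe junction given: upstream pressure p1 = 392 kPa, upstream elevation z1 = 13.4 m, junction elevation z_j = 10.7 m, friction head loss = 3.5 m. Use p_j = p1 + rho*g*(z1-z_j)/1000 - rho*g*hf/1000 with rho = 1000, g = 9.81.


Junction pressure: p_j = p1 + rho*g*(z1 - z_j)/1000 - rho*g*hf/1000.
Elevation term = 1000*9.81*(13.4 - 10.7)/1000 = 26.487 kPa.
Friction term = 1000*9.81*3.5/1000 = 34.335 kPa.
p_j = 392 + 26.487 - 34.335 = 384.15 kPa.

384.15


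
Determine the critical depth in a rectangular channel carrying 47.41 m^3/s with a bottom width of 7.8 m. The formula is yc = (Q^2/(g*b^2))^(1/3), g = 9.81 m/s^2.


Using yc = (Q^2 / (g * b^2))^(1/3):
Q^2 = 47.41^2 = 2247.71.
g * b^2 = 9.81 * 7.8^2 = 9.81 * 60.84 = 596.84.
Q^2 / (g*b^2) = 2247.71 / 596.84 = 3.766.
yc = 3.766^(1/3) = 1.5558 m.

1.5558


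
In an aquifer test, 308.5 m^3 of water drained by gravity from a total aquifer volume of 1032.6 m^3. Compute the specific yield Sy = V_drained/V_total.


Specific yield Sy = Volume drained / Total volume.
Sy = 308.5 / 1032.6
   = 0.2988.

0.2988


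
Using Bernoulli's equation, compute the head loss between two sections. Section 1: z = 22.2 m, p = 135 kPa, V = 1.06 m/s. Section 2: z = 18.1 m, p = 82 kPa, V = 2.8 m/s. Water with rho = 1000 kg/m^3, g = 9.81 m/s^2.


Total head at each section: H = z + p/(rho*g) + V^2/(2g).
H1 = 22.2 + 135*1000/(1000*9.81) + 1.06^2/(2*9.81)
   = 22.2 + 13.761 + 0.0573
   = 36.019 m.
H2 = 18.1 + 82*1000/(1000*9.81) + 2.8^2/(2*9.81)
   = 18.1 + 8.359 + 0.3996
   = 26.858 m.
h_L = H1 - H2 = 36.019 - 26.858 = 9.16 m.

9.16


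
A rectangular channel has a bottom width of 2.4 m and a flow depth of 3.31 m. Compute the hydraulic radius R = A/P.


For a rectangular section:
Flow area A = b * y = 2.4 * 3.31 = 7.94 m^2.
Wetted perimeter P = b + 2y = 2.4 + 2*3.31 = 9.02 m.
Hydraulic radius R = A/P = 7.94 / 9.02 = 0.8807 m.

0.8807


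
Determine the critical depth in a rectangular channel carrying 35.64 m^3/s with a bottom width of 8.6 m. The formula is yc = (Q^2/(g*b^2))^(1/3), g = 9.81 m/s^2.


Using yc = (Q^2 / (g * b^2))^(1/3):
Q^2 = 35.64^2 = 1270.21.
g * b^2 = 9.81 * 8.6^2 = 9.81 * 73.96 = 725.55.
Q^2 / (g*b^2) = 1270.21 / 725.55 = 1.7507.
yc = 1.7507^(1/3) = 1.2052 m.

1.2052


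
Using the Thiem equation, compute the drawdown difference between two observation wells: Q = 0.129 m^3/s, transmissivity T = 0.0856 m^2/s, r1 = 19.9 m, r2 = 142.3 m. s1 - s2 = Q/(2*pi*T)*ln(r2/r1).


Thiem equation: s1 - s2 = Q/(2*pi*T) * ln(r2/r1).
ln(r2/r1) = ln(142.3/19.9) = 1.9672.
Q/(2*pi*T) = 0.129 / (2*pi*0.0856) = 0.129 / 0.5378 = 0.2398.
s1 - s2 = 0.2398 * 1.9672 = 0.4718 m.

0.4718
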